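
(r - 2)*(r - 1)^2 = r^3 - 4*r^2 + 5*r - 2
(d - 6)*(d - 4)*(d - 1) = d^3 - 11*d^2 + 34*d - 24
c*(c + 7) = c^2 + 7*c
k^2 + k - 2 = (k - 1)*(k + 2)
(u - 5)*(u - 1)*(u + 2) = u^3 - 4*u^2 - 7*u + 10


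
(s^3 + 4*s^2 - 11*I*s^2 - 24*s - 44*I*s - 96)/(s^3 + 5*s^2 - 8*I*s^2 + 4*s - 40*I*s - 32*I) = (s - 3*I)/(s + 1)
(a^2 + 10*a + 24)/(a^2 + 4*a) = (a + 6)/a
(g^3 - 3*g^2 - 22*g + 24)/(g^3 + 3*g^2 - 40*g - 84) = (g^2 + 3*g - 4)/(g^2 + 9*g + 14)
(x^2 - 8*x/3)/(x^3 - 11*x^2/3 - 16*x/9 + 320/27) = 9*x/(9*x^2 - 9*x - 40)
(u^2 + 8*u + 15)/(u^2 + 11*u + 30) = (u + 3)/(u + 6)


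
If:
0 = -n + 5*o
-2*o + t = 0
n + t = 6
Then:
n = 30/7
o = 6/7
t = 12/7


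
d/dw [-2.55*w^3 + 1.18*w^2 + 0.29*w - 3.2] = -7.65*w^2 + 2.36*w + 0.29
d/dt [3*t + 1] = 3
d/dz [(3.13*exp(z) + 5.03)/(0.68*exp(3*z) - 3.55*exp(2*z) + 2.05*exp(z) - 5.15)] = (-4.2568*exp(3*z) + 0.850299999999999*exp(2*z) + 35.713*exp(z) - 26.431)*exp(z)/(0.4624*exp(6*z) - 4.828*exp(5*z) + 15.3905*exp(4*z) - 21.559*exp(3*z) + 40.7675*exp(2*z) - 21.115*exp(z) + 26.5225)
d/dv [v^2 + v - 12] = 2*v + 1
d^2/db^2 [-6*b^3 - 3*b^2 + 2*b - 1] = -36*b - 6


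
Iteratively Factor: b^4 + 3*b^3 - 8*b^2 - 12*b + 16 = (b + 2)*(b^3 + b^2 - 10*b + 8) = (b + 2)*(b + 4)*(b^2 - 3*b + 2) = (b - 2)*(b + 2)*(b + 4)*(b - 1)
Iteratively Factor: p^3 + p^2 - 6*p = (p + 3)*(p^2 - 2*p) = p*(p + 3)*(p - 2)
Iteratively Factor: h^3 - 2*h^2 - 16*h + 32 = (h + 4)*(h^2 - 6*h + 8) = (h - 4)*(h + 4)*(h - 2)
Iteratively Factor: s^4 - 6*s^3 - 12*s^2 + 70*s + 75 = (s - 5)*(s^3 - s^2 - 17*s - 15) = (s - 5)^2*(s^2 + 4*s + 3) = (s - 5)^2*(s + 1)*(s + 3)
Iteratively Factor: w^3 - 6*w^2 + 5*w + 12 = (w - 3)*(w^2 - 3*w - 4) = (w - 4)*(w - 3)*(w + 1)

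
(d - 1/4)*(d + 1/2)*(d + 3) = d^3 + 13*d^2/4 + 5*d/8 - 3/8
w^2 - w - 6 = (w - 3)*(w + 2)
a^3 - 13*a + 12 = (a - 3)*(a - 1)*(a + 4)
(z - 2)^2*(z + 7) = z^3 + 3*z^2 - 24*z + 28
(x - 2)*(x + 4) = x^2 + 2*x - 8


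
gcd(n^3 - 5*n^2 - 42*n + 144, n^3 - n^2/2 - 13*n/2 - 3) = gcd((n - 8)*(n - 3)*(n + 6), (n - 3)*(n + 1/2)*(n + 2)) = n - 3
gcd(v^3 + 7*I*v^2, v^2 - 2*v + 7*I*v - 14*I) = v + 7*I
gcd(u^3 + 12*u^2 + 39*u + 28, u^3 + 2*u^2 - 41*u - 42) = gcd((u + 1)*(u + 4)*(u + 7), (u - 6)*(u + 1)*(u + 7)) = u^2 + 8*u + 7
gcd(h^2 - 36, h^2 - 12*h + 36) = h - 6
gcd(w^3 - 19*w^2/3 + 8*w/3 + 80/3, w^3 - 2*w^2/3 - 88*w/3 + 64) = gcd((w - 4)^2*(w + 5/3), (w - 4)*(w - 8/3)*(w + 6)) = w - 4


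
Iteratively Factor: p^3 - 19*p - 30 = (p + 2)*(p^2 - 2*p - 15) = (p - 5)*(p + 2)*(p + 3)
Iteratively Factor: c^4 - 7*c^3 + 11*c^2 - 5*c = (c - 5)*(c^3 - 2*c^2 + c) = (c - 5)*(c - 1)*(c^2 - c) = (c - 5)*(c - 1)^2*(c)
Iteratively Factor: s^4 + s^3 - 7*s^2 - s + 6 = (s - 1)*(s^3 + 2*s^2 - 5*s - 6) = (s - 1)*(s + 3)*(s^2 - s - 2) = (s - 1)*(s + 1)*(s + 3)*(s - 2)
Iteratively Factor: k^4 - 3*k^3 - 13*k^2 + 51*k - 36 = (k - 1)*(k^3 - 2*k^2 - 15*k + 36) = (k - 3)*(k - 1)*(k^2 + k - 12) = (k - 3)*(k - 1)*(k + 4)*(k - 3)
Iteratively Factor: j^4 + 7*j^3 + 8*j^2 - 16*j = (j + 4)*(j^3 + 3*j^2 - 4*j) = (j + 4)^2*(j^2 - j) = (j - 1)*(j + 4)^2*(j)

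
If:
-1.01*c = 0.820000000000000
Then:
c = -0.81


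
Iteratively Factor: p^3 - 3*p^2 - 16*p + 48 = (p - 4)*(p^2 + p - 12) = (p - 4)*(p + 4)*(p - 3)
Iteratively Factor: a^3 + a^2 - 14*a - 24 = (a + 3)*(a^2 - 2*a - 8) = (a - 4)*(a + 3)*(a + 2)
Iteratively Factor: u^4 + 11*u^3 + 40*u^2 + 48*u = (u)*(u^3 + 11*u^2 + 40*u + 48) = u*(u + 3)*(u^2 + 8*u + 16) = u*(u + 3)*(u + 4)*(u + 4)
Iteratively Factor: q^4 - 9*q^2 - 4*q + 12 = (q - 1)*(q^3 + q^2 - 8*q - 12) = (q - 1)*(q + 2)*(q^2 - q - 6) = (q - 3)*(q - 1)*(q + 2)*(q + 2)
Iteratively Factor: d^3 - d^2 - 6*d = (d + 2)*(d^2 - 3*d) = d*(d + 2)*(d - 3)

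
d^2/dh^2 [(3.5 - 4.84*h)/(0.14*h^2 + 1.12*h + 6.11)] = (-(0.28*h + 1.12)*(0.56*h + 2.24)*(4.84*h - 3.5) + (4.0656*h + 9.8616)*(0.14*h^2 + 1.12*h + 6.11))/(0.14*h^2 + 1.12*h + 6.11)^3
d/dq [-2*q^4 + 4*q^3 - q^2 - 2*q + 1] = -8*q^3 + 12*q^2 - 2*q - 2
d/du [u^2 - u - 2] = 2*u - 1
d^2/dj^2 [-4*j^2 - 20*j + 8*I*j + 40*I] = -8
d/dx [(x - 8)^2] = 2*x - 16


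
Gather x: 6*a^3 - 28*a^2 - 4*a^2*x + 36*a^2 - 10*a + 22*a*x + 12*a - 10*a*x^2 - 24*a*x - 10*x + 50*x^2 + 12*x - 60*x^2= 6*a^3 + 8*a^2 + 2*a + x^2*(-10*a - 10) + x*(-4*a^2 - 2*a + 2)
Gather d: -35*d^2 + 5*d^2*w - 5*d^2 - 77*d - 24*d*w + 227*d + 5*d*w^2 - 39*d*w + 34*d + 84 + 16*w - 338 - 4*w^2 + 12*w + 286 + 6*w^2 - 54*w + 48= d^2*(5*w - 40) + d*(5*w^2 - 63*w + 184) + 2*w^2 - 26*w + 80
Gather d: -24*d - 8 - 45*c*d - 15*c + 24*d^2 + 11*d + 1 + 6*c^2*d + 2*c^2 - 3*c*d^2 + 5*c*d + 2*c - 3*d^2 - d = 2*c^2 - 13*c + d^2*(21 - 3*c) + d*(6*c^2 - 40*c - 14) - 7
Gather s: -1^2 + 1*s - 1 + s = 2*s - 2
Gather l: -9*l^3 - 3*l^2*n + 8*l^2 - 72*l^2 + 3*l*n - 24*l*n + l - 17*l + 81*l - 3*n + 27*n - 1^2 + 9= -9*l^3 + l^2*(-3*n - 64) + l*(65 - 21*n) + 24*n + 8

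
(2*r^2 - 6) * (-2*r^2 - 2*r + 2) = -4*r^4 - 4*r^3 + 16*r^2 + 12*r - 12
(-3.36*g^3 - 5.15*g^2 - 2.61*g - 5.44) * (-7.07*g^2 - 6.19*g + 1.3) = 23.7552*g^5 + 57.2089*g^4 + 45.9632*g^3 + 47.9217*g^2 + 30.2806*g - 7.072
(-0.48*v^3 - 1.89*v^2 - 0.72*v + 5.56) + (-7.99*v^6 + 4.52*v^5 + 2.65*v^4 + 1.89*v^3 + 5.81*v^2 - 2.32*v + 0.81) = -7.99*v^6 + 4.52*v^5 + 2.65*v^4 + 1.41*v^3 + 3.92*v^2 - 3.04*v + 6.37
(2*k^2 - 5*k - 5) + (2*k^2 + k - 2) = 4*k^2 - 4*k - 7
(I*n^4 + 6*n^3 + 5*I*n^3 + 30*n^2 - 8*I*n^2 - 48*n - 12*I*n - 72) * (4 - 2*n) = -2*I*n^5 - 12*n^4 - 6*I*n^4 - 36*n^3 + 36*I*n^3 + 216*n^2 - 8*I*n^2 - 48*n - 48*I*n - 288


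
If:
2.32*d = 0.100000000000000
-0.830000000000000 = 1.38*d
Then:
No Solution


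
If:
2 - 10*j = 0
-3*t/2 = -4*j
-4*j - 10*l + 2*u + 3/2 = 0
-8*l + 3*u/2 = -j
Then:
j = 1/5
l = -13/20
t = 8/15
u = -18/5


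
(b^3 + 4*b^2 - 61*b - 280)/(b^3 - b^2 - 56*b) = (b + 5)/b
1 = 1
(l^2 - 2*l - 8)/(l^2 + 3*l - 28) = (l + 2)/(l + 7)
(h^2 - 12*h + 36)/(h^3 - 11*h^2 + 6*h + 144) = (h - 6)/(h^2 - 5*h - 24)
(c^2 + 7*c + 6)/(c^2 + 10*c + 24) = (c + 1)/(c + 4)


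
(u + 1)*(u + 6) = u^2 + 7*u + 6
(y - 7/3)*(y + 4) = y^2 + 5*y/3 - 28/3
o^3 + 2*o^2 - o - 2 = (o - 1)*(o + 1)*(o + 2)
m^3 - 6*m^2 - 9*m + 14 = (m - 7)*(m - 1)*(m + 2)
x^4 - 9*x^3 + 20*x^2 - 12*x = x*(x - 6)*(x - 2)*(x - 1)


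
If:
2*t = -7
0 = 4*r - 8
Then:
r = 2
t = -7/2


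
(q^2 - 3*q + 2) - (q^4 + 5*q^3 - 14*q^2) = -q^4 - 5*q^3 + 15*q^2 - 3*q + 2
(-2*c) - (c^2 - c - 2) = -c^2 - c + 2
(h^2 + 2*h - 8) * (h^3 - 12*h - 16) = h^5 + 2*h^4 - 20*h^3 - 40*h^2 + 64*h + 128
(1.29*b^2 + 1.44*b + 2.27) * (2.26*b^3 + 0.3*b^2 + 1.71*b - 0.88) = 2.9154*b^5 + 3.6414*b^4 + 7.7681*b^3 + 2.0082*b^2 + 2.6145*b - 1.9976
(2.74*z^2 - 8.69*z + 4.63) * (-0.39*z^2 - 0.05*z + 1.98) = -1.0686*z^4 + 3.2521*z^3 + 4.054*z^2 - 17.4377*z + 9.1674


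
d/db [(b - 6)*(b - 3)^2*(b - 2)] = 4*b^3 - 42*b^2 + 138*b - 144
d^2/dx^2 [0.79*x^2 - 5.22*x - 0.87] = 1.58000000000000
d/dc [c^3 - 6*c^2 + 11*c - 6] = 3*c^2 - 12*c + 11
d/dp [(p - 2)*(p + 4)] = 2*p + 2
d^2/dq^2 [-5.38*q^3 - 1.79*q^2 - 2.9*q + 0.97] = -32.28*q - 3.58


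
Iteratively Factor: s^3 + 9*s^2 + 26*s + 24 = (s + 2)*(s^2 + 7*s + 12) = (s + 2)*(s + 3)*(s + 4)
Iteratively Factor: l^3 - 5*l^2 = (l)*(l^2 - 5*l) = l^2*(l - 5)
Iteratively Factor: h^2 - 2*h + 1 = (h - 1)*(h - 1)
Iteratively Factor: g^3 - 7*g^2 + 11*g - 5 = (g - 5)*(g^2 - 2*g + 1) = (g - 5)*(g - 1)*(g - 1)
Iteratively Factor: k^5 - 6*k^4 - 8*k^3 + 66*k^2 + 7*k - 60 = (k - 5)*(k^4 - k^3 - 13*k^2 + k + 12) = (k - 5)*(k + 1)*(k^3 - 2*k^2 - 11*k + 12) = (k - 5)*(k - 1)*(k + 1)*(k^2 - k - 12) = (k - 5)*(k - 4)*(k - 1)*(k + 1)*(k + 3)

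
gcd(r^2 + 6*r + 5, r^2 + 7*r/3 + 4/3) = r + 1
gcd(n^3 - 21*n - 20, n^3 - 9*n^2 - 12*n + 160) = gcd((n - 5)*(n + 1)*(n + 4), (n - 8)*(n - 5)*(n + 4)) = n^2 - n - 20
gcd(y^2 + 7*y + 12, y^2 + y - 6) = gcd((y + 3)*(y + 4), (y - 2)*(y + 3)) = y + 3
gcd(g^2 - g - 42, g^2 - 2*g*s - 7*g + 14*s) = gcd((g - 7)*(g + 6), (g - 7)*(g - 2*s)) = g - 7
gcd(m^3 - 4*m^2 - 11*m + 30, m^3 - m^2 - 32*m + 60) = m^2 - 7*m + 10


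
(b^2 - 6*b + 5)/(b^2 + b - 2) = (b - 5)/(b + 2)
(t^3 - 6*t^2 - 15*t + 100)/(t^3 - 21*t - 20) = (t - 5)/(t + 1)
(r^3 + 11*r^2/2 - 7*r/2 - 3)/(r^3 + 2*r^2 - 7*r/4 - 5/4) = 2*(r + 6)/(2*r + 5)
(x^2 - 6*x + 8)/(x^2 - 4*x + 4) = (x - 4)/(x - 2)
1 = 1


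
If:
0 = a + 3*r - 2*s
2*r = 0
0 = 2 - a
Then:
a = 2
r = 0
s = 1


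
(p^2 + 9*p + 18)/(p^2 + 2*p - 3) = (p + 6)/(p - 1)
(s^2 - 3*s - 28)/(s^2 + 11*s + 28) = (s - 7)/(s + 7)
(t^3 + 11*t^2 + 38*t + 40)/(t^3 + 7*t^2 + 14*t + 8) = (t + 5)/(t + 1)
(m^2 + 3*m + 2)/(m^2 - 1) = (m + 2)/(m - 1)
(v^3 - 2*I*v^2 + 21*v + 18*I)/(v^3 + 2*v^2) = (v^3 - 2*I*v^2 + 21*v + 18*I)/(v^2*(v + 2))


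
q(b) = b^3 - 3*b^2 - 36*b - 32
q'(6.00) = 36.00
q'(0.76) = -38.83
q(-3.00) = 22.00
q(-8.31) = -513.86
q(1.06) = -72.34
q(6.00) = -140.00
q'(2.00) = -36.00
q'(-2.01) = -11.82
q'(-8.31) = 221.03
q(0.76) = -60.65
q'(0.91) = -38.98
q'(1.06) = -38.99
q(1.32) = -82.45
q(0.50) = -50.62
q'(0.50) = -38.25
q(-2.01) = 20.12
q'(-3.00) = 9.00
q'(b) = 3*b^2 - 6*b - 36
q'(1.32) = -38.69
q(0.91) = -66.49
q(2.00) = -108.00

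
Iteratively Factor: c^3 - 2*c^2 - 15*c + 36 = (c - 3)*(c^2 + c - 12) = (c - 3)*(c + 4)*(c - 3)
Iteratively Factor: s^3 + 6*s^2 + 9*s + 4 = (s + 1)*(s^2 + 5*s + 4) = (s + 1)^2*(s + 4)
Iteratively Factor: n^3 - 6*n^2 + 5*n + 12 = (n - 4)*(n^2 - 2*n - 3) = (n - 4)*(n + 1)*(n - 3)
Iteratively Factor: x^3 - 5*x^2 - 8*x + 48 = (x - 4)*(x^2 - x - 12) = (x - 4)*(x + 3)*(x - 4)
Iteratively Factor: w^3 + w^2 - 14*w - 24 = (w + 3)*(w^2 - 2*w - 8) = (w - 4)*(w + 3)*(w + 2)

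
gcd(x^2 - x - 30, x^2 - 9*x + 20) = 1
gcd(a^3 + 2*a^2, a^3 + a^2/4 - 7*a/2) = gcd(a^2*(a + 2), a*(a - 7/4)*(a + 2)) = a^2 + 2*a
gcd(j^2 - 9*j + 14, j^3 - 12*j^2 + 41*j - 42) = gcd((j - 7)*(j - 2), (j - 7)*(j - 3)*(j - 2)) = j^2 - 9*j + 14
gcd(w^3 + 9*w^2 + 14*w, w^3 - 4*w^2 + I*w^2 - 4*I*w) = w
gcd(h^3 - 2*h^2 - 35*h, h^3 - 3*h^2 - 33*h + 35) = h^2 - 2*h - 35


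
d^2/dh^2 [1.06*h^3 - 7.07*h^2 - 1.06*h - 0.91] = 6.36*h - 14.14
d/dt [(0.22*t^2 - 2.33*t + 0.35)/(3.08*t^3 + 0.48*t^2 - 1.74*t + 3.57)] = (-0.6776*t^4 + 14.3528*t^3 - 2.4984*t^2 + 1.2348*t - 7.7091)/(9.4864*t^6 + 2.9568*t^5 - 10.488*t^4 + 20.3208*t^3 + 6.4548*t^2 - 12.4236*t + 12.7449)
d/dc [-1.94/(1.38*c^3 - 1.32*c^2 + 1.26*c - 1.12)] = (8.0316*c^2 - 5.1216*c + 2.4444)/(1.38*c^3 - 1.32*c^2 + 1.26*c - 1.12)^2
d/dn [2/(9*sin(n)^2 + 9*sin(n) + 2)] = -18*(2*sin(n) + 1)*cos(n)/(9*sin(n)^2 + 9*sin(n) + 2)^2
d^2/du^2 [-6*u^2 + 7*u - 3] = -12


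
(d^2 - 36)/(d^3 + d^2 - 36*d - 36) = 1/(d + 1)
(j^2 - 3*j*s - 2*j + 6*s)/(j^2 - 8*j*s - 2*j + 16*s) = (-j + 3*s)/(-j + 8*s)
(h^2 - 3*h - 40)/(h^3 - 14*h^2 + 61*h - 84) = (h^2 - 3*h - 40)/(h^3 - 14*h^2 + 61*h - 84)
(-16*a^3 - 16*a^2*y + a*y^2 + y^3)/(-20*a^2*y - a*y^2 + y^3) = (-4*a^2 - 3*a*y + y^2)/(y*(-5*a + y))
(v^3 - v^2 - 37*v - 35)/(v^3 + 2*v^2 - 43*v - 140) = (v + 1)/(v + 4)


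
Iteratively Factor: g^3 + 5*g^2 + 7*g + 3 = (g + 3)*(g^2 + 2*g + 1) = (g + 1)*(g + 3)*(g + 1)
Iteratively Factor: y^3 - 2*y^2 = (y - 2)*(y^2) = y*(y - 2)*(y)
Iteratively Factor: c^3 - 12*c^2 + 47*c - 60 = (c - 5)*(c^2 - 7*c + 12) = (c - 5)*(c - 4)*(c - 3)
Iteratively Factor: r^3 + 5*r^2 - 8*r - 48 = (r - 3)*(r^2 + 8*r + 16) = (r - 3)*(r + 4)*(r + 4)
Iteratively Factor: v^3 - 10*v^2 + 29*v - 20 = (v - 4)*(v^2 - 6*v + 5) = (v - 5)*(v - 4)*(v - 1)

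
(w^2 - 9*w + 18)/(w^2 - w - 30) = (w - 3)/(w + 5)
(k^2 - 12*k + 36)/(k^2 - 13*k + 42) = (k - 6)/(k - 7)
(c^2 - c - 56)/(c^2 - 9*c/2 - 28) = 2*(c + 7)/(2*c + 7)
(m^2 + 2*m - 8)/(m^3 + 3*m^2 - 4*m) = (m - 2)/(m*(m - 1))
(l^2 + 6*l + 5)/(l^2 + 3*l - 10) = (l + 1)/(l - 2)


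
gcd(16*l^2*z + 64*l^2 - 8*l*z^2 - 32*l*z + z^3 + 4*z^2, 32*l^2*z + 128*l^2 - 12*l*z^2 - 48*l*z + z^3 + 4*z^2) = -4*l*z - 16*l + z^2 + 4*z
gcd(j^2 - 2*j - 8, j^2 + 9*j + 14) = j + 2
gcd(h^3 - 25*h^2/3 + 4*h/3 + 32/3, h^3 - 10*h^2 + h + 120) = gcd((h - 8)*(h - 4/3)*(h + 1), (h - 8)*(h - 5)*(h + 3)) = h - 8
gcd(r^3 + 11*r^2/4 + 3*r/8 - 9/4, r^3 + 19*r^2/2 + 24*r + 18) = r^2 + 7*r/2 + 3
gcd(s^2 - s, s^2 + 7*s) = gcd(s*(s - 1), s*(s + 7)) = s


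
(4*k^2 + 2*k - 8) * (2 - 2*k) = -8*k^3 + 4*k^2 + 20*k - 16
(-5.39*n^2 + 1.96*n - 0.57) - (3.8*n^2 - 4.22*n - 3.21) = -9.19*n^2 + 6.18*n + 2.64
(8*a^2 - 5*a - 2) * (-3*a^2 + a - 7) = -24*a^4 + 23*a^3 - 55*a^2 + 33*a + 14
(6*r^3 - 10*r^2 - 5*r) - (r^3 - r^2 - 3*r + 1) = 5*r^3 - 9*r^2 - 2*r - 1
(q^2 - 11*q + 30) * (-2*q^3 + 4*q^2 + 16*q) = -2*q^5 + 26*q^4 - 88*q^3 - 56*q^2 + 480*q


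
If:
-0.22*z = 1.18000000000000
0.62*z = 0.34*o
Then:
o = -9.78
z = -5.36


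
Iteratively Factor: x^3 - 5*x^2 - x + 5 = (x - 1)*(x^2 - 4*x - 5) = (x - 1)*(x + 1)*(x - 5)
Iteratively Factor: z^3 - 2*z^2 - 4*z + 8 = (z - 2)*(z^2 - 4) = (z - 2)*(z + 2)*(z - 2)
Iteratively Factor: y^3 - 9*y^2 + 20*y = (y)*(y^2 - 9*y + 20) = y*(y - 5)*(y - 4)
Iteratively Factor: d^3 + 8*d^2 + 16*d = (d)*(d^2 + 8*d + 16) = d*(d + 4)*(d + 4)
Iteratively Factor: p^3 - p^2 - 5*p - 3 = (p + 1)*(p^2 - 2*p - 3) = (p - 3)*(p + 1)*(p + 1)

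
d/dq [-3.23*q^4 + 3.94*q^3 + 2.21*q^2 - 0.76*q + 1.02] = -12.92*q^3 + 11.82*q^2 + 4.42*q - 0.76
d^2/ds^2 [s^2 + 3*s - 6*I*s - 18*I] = 2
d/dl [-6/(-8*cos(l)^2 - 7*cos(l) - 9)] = 6*(16*cos(l) + 7)*sin(l)/(8*cos(l)^2 + 7*cos(l) + 9)^2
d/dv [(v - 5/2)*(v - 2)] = 2*v - 9/2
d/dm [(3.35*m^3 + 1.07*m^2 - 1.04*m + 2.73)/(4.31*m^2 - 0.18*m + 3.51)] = (14.4385*m^4 - 1.206*m^3 + 39.5653*m^2 - 16.0212*m - 3.159)/(18.5761*m^4 - 1.5516*m^3 + 30.2886*m^2 - 1.2636*m + 12.3201)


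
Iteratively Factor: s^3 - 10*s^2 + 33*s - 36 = (s - 3)*(s^2 - 7*s + 12) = (s - 3)^2*(s - 4)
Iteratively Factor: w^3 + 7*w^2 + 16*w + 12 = (w + 2)*(w^2 + 5*w + 6) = (w + 2)^2*(w + 3)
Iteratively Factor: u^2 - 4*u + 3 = (u - 1)*(u - 3)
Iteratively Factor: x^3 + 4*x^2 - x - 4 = (x + 1)*(x^2 + 3*x - 4) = (x - 1)*(x + 1)*(x + 4)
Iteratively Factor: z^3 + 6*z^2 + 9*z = (z)*(z^2 + 6*z + 9) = z*(z + 3)*(z + 3)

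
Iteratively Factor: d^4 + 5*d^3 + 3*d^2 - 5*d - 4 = (d - 1)*(d^3 + 6*d^2 + 9*d + 4) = (d - 1)*(d + 1)*(d^2 + 5*d + 4) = (d - 1)*(d + 1)^2*(d + 4)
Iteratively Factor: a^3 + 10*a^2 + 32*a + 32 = (a + 4)*(a^2 + 6*a + 8) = (a + 4)^2*(a + 2)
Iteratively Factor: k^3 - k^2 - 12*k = (k + 3)*(k^2 - 4*k) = k*(k + 3)*(k - 4)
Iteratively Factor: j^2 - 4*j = (j)*(j - 4)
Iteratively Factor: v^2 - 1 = (v + 1)*(v - 1)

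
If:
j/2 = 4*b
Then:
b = j/8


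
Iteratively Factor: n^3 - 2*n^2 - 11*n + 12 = (n + 3)*(n^2 - 5*n + 4) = (n - 4)*(n + 3)*(n - 1)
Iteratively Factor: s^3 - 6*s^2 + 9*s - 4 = (s - 1)*(s^2 - 5*s + 4) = (s - 4)*(s - 1)*(s - 1)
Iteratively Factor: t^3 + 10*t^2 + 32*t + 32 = (t + 4)*(t^2 + 6*t + 8) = (t + 4)^2*(t + 2)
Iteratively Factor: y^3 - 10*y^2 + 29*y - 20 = (y - 1)*(y^2 - 9*y + 20) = (y - 5)*(y - 1)*(y - 4)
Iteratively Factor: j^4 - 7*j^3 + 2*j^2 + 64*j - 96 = (j - 4)*(j^3 - 3*j^2 - 10*j + 24) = (j - 4)*(j - 2)*(j^2 - j - 12) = (j - 4)^2*(j - 2)*(j + 3)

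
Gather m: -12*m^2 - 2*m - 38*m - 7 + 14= -12*m^2 - 40*m + 7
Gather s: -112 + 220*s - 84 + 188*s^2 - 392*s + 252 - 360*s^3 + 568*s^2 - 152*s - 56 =-360*s^3 + 756*s^2 - 324*s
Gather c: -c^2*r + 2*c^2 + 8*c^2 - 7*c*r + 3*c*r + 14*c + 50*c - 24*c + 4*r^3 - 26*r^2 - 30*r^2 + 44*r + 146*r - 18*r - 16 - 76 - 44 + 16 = c^2*(10 - r) + c*(40 - 4*r) + 4*r^3 - 56*r^2 + 172*r - 120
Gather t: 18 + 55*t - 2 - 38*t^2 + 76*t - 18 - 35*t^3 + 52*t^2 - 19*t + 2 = -35*t^3 + 14*t^2 + 112*t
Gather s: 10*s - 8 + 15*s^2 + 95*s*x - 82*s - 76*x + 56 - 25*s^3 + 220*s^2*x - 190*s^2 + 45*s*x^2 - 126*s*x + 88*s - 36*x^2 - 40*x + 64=-25*s^3 + s^2*(220*x - 175) + s*(45*x^2 - 31*x + 16) - 36*x^2 - 116*x + 112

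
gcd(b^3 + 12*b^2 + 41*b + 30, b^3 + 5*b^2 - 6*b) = b + 6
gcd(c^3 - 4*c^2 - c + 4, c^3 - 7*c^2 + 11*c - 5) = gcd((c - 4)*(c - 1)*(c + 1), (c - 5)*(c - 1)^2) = c - 1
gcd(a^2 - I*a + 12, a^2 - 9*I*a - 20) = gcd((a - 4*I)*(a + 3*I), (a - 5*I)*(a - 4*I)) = a - 4*I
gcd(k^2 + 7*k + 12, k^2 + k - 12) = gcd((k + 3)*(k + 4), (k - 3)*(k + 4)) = k + 4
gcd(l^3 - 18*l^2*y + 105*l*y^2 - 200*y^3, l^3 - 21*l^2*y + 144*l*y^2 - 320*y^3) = l^2 - 13*l*y + 40*y^2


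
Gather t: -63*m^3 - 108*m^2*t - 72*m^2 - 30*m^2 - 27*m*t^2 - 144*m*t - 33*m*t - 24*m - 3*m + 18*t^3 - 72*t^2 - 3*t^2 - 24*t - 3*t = -63*m^3 - 102*m^2 - 27*m + 18*t^3 + t^2*(-27*m - 75) + t*(-108*m^2 - 177*m - 27)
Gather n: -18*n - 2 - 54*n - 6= -72*n - 8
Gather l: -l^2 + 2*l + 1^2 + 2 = -l^2 + 2*l + 3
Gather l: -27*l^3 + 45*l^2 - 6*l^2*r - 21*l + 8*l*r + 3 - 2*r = -27*l^3 + l^2*(45 - 6*r) + l*(8*r - 21) - 2*r + 3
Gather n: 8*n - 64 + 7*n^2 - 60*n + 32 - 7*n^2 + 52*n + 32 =0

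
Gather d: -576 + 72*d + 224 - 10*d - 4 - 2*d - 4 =60*d - 360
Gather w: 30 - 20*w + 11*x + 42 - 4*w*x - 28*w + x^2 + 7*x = w*(-4*x - 48) + x^2 + 18*x + 72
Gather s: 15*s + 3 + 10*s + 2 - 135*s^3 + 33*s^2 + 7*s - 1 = -135*s^3 + 33*s^2 + 32*s + 4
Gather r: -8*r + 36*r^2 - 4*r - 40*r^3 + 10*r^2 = -40*r^3 + 46*r^2 - 12*r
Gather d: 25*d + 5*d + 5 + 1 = 30*d + 6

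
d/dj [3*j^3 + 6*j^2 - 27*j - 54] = 9*j^2 + 12*j - 27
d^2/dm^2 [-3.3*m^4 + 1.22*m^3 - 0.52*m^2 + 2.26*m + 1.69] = -39.6*m^2 + 7.32*m - 1.04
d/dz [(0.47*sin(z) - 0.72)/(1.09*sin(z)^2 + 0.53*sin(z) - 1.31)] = (-0.5123*sin(z)^2 + 1.5696*sin(z) - 0.2341)*cos(z)/(1.1881*sin(z)^4 + 1.1554*sin(z)^3 - 2.5749*sin(z)^2 - 1.3886*sin(z) + 1.7161)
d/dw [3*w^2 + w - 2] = 6*w + 1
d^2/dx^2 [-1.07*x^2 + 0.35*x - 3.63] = -2.14000000000000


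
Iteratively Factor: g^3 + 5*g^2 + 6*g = (g + 3)*(g^2 + 2*g) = g*(g + 3)*(g + 2)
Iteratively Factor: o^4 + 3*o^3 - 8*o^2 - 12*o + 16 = (o + 4)*(o^3 - o^2 - 4*o + 4) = (o + 2)*(o + 4)*(o^2 - 3*o + 2) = (o - 2)*(o + 2)*(o + 4)*(o - 1)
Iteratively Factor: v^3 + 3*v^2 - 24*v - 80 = (v + 4)*(v^2 - v - 20) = (v - 5)*(v + 4)*(v + 4)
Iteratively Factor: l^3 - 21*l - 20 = (l - 5)*(l^2 + 5*l + 4) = (l - 5)*(l + 4)*(l + 1)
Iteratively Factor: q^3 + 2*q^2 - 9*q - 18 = (q - 3)*(q^2 + 5*q + 6) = (q - 3)*(q + 2)*(q + 3)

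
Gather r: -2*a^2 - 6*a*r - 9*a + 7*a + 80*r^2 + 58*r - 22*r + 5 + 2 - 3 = -2*a^2 - 2*a + 80*r^2 + r*(36 - 6*a) + 4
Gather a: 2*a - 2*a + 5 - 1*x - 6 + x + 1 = 0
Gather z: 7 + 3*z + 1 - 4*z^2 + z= -4*z^2 + 4*z + 8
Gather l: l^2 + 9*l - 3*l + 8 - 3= l^2 + 6*l + 5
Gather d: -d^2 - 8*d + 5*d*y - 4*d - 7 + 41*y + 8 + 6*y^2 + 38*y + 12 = -d^2 + d*(5*y - 12) + 6*y^2 + 79*y + 13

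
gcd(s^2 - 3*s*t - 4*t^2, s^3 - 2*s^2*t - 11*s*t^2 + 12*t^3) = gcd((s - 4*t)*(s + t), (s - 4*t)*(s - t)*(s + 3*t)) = s - 4*t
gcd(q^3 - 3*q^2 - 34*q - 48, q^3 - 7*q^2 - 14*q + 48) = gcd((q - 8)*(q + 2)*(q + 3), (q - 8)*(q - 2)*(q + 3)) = q^2 - 5*q - 24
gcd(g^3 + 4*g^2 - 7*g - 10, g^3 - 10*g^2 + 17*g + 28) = g + 1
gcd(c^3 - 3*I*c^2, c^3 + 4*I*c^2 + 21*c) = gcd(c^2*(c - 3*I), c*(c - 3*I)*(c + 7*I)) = c^2 - 3*I*c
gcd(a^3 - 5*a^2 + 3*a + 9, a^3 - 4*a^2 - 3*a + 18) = a^2 - 6*a + 9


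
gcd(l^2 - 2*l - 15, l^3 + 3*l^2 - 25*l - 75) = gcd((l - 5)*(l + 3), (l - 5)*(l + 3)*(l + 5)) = l^2 - 2*l - 15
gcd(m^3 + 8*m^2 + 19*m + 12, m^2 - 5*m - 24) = m + 3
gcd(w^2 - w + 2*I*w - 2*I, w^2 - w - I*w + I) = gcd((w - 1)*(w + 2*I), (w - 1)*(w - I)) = w - 1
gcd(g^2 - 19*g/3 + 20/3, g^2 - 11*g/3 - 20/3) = g - 5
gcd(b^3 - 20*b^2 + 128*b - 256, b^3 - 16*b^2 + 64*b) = b^2 - 16*b + 64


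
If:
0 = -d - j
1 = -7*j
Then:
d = 1/7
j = -1/7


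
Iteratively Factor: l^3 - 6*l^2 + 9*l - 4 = (l - 1)*(l^2 - 5*l + 4) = (l - 1)^2*(l - 4)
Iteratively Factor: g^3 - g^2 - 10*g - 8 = (g + 2)*(g^2 - 3*g - 4) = (g - 4)*(g + 2)*(g + 1)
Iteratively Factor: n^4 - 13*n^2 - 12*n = (n + 1)*(n^3 - n^2 - 12*n) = (n + 1)*(n + 3)*(n^2 - 4*n) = n*(n + 1)*(n + 3)*(n - 4)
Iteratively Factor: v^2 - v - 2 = (v + 1)*(v - 2)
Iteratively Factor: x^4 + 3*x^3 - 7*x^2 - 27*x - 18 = (x + 2)*(x^3 + x^2 - 9*x - 9) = (x + 2)*(x + 3)*(x^2 - 2*x - 3) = (x - 3)*(x + 2)*(x + 3)*(x + 1)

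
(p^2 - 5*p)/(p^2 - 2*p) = (p - 5)/(p - 2)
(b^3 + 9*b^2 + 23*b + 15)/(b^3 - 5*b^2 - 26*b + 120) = (b^2 + 4*b + 3)/(b^2 - 10*b + 24)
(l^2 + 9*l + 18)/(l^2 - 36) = (l + 3)/(l - 6)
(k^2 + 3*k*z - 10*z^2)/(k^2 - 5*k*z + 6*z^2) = (-k - 5*z)/(-k + 3*z)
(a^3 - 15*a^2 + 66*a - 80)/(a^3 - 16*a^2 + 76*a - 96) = (a - 5)/(a - 6)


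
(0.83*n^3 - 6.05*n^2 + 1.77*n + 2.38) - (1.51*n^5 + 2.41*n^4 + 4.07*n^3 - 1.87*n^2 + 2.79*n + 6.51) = -1.51*n^5 - 2.41*n^4 - 3.24*n^3 - 4.18*n^2 - 1.02*n - 4.13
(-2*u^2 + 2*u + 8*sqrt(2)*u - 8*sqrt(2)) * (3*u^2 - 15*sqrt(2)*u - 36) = -6*u^4 + 6*u^3 + 54*sqrt(2)*u^3 - 168*u^2 - 54*sqrt(2)*u^2 - 288*sqrt(2)*u + 168*u + 288*sqrt(2)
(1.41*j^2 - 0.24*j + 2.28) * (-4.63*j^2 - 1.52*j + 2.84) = -6.5283*j^4 - 1.032*j^3 - 6.1872*j^2 - 4.1472*j + 6.4752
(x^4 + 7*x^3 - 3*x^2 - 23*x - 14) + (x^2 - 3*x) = x^4 + 7*x^3 - 2*x^2 - 26*x - 14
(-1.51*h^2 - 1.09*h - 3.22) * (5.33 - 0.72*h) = 1.0872*h^3 - 7.2635*h^2 - 3.4913*h - 17.1626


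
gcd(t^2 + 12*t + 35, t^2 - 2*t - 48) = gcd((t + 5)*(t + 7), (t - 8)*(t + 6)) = 1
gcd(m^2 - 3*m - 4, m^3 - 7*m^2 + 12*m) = m - 4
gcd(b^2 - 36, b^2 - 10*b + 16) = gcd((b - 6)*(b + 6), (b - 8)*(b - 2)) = 1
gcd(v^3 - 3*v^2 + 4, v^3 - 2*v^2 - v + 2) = v^2 - v - 2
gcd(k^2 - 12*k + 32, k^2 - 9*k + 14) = 1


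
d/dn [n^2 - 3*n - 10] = 2*n - 3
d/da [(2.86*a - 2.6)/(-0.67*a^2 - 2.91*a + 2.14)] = (1.9162*a^2 - 3.484*a - 1.4456)/(0.4489*a^4 + 3.8994*a^3 + 5.6005*a^2 - 12.4548*a + 4.5796)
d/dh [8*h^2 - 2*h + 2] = 16*h - 2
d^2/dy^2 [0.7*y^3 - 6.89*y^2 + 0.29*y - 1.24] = 4.2*y - 13.78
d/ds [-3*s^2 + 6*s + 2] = 6 - 6*s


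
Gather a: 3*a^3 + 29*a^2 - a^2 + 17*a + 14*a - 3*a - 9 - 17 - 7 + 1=3*a^3 + 28*a^2 + 28*a - 32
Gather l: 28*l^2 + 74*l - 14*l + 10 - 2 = 28*l^2 + 60*l + 8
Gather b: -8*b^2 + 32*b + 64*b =-8*b^2 + 96*b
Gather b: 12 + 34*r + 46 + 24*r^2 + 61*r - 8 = 24*r^2 + 95*r + 50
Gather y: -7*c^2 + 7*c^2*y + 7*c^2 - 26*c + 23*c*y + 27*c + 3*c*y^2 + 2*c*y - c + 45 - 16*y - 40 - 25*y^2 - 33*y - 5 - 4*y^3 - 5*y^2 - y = -4*y^3 + y^2*(3*c - 30) + y*(7*c^2 + 25*c - 50)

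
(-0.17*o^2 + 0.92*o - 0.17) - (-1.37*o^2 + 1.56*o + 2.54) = 1.2*o^2 - 0.64*o - 2.71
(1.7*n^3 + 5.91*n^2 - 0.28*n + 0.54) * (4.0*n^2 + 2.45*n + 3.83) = 6.8*n^5 + 27.805*n^4 + 19.8705*n^3 + 24.1093*n^2 + 0.2506*n + 2.0682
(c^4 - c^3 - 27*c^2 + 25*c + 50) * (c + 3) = c^5 + 2*c^4 - 30*c^3 - 56*c^2 + 125*c + 150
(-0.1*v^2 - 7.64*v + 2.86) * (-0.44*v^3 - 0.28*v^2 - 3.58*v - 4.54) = 0.044*v^5 + 3.3896*v^4 + 1.2388*v^3 + 27.0044*v^2 + 24.4468*v - 12.9844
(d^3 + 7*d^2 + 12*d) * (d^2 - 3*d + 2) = d^5 + 4*d^4 - 7*d^3 - 22*d^2 + 24*d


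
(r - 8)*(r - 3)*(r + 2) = r^3 - 9*r^2 + 2*r + 48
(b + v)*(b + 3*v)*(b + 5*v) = b^3 + 9*b^2*v + 23*b*v^2 + 15*v^3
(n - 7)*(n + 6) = n^2 - n - 42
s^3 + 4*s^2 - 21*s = s*(s - 3)*(s + 7)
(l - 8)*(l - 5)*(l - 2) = l^3 - 15*l^2 + 66*l - 80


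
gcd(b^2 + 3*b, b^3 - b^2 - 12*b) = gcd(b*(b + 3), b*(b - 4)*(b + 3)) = b^2 + 3*b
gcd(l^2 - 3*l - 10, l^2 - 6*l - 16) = l + 2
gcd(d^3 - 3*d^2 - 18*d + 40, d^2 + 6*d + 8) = d + 4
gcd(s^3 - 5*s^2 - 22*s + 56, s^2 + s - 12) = s + 4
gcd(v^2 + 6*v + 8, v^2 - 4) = v + 2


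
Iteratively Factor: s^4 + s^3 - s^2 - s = (s - 1)*(s^3 + 2*s^2 + s) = (s - 1)*(s + 1)*(s^2 + s) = (s - 1)*(s + 1)^2*(s)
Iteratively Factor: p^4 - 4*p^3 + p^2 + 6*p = (p)*(p^3 - 4*p^2 + p + 6) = p*(p - 3)*(p^2 - p - 2) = p*(p - 3)*(p + 1)*(p - 2)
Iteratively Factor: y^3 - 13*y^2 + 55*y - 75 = (y - 5)*(y^2 - 8*y + 15) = (y - 5)*(y - 3)*(y - 5)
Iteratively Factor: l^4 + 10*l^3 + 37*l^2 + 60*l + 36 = (l + 2)*(l^3 + 8*l^2 + 21*l + 18) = (l + 2)*(l + 3)*(l^2 + 5*l + 6) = (l + 2)^2*(l + 3)*(l + 3)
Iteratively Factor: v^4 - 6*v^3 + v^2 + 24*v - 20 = (v - 1)*(v^3 - 5*v^2 - 4*v + 20) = (v - 1)*(v + 2)*(v^2 - 7*v + 10) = (v - 2)*(v - 1)*(v + 2)*(v - 5)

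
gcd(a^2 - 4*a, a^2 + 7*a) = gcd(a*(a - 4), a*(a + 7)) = a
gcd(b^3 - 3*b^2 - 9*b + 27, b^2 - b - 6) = b - 3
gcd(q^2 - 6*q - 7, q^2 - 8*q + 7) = q - 7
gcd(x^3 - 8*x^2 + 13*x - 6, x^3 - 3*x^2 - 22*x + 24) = x^2 - 7*x + 6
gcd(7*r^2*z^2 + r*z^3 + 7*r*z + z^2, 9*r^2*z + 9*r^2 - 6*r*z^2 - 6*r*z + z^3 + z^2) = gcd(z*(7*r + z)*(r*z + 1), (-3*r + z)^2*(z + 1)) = 1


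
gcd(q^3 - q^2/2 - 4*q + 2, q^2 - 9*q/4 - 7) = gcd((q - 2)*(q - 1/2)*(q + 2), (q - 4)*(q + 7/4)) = 1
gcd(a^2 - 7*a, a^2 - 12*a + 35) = a - 7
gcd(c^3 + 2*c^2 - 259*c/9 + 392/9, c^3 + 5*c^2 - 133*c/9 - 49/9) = c^2 + 14*c/3 - 49/3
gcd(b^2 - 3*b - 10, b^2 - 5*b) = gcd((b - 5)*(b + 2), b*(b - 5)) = b - 5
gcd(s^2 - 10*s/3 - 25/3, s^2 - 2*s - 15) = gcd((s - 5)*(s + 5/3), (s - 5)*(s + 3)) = s - 5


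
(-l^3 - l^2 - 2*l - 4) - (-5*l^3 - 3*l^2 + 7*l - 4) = 4*l^3 + 2*l^2 - 9*l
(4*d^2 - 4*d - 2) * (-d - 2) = -4*d^3 - 4*d^2 + 10*d + 4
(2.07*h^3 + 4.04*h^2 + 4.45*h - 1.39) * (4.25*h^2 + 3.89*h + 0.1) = 8.7975*h^5 + 25.2223*h^4 + 34.8351*h^3 + 11.807*h^2 - 4.9621*h - 0.139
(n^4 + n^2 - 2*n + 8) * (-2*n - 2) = -2*n^5 - 2*n^4 - 2*n^3 + 2*n^2 - 12*n - 16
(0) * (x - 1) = 0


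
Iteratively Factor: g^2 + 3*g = (g + 3)*(g)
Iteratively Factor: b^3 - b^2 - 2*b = (b)*(b^2 - b - 2) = b*(b + 1)*(b - 2)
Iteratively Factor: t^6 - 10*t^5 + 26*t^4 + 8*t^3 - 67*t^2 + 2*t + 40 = (t - 4)*(t^5 - 6*t^4 + 2*t^3 + 16*t^2 - 3*t - 10) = (t - 5)*(t - 4)*(t^4 - t^3 - 3*t^2 + t + 2) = (t - 5)*(t - 4)*(t - 2)*(t^3 + t^2 - t - 1) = (t - 5)*(t - 4)*(t - 2)*(t - 1)*(t^2 + 2*t + 1) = (t - 5)*(t - 4)*(t - 2)*(t - 1)*(t + 1)*(t + 1)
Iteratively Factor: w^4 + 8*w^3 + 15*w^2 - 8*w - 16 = (w + 4)*(w^3 + 4*w^2 - w - 4) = (w + 1)*(w + 4)*(w^2 + 3*w - 4) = (w + 1)*(w + 4)^2*(w - 1)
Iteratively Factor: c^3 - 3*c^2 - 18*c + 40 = (c + 4)*(c^2 - 7*c + 10) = (c - 5)*(c + 4)*(c - 2)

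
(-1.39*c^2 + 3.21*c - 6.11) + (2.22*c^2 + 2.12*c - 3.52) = 0.83*c^2 + 5.33*c - 9.63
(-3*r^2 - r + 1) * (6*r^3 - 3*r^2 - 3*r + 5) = -18*r^5 + 3*r^4 + 18*r^3 - 15*r^2 - 8*r + 5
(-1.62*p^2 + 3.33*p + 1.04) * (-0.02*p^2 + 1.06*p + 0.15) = 0.0324*p^4 - 1.7838*p^3 + 3.266*p^2 + 1.6019*p + 0.156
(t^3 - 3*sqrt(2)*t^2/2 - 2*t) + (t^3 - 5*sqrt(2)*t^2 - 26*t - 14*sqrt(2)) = 2*t^3 - 13*sqrt(2)*t^2/2 - 28*t - 14*sqrt(2)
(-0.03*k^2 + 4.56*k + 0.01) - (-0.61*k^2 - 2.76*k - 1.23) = 0.58*k^2 + 7.32*k + 1.24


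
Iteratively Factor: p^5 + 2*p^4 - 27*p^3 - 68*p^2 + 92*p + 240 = (p - 2)*(p^4 + 4*p^3 - 19*p^2 - 106*p - 120) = (p - 2)*(p + 2)*(p^3 + 2*p^2 - 23*p - 60) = (p - 5)*(p - 2)*(p + 2)*(p^2 + 7*p + 12) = (p - 5)*(p - 2)*(p + 2)*(p + 3)*(p + 4)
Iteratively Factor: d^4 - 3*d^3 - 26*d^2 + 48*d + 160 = (d - 4)*(d^3 + d^2 - 22*d - 40) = (d - 5)*(d - 4)*(d^2 + 6*d + 8) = (d - 5)*(d - 4)*(d + 2)*(d + 4)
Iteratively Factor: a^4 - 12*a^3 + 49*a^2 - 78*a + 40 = (a - 5)*(a^3 - 7*a^2 + 14*a - 8) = (a - 5)*(a - 1)*(a^2 - 6*a + 8) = (a - 5)*(a - 2)*(a - 1)*(a - 4)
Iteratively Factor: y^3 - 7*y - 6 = (y + 1)*(y^2 - y - 6) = (y - 3)*(y + 1)*(y + 2)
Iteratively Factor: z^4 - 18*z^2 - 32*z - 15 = (z + 1)*(z^3 - z^2 - 17*z - 15) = (z - 5)*(z + 1)*(z^2 + 4*z + 3) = (z - 5)*(z + 1)^2*(z + 3)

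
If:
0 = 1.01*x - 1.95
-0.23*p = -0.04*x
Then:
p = 0.34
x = 1.93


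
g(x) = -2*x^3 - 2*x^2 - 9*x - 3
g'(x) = -6*x^2 - 4*x - 9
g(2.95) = -98.30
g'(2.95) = -73.02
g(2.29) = -58.12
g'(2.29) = -49.62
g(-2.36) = 33.39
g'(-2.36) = -32.98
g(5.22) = -388.95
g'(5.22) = -193.37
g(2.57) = -73.29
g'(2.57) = -58.91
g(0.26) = -5.51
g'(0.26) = -10.45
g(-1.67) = 15.77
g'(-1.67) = -19.05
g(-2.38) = 34.05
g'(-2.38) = -33.47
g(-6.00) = 411.00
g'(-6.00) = -201.00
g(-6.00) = 411.00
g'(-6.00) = -201.00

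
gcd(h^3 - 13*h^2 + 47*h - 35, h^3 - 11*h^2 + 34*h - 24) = h - 1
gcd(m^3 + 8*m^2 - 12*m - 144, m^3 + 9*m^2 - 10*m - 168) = m^2 + 2*m - 24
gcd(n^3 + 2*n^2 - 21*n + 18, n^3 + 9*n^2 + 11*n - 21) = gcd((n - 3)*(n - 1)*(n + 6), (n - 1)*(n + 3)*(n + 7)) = n - 1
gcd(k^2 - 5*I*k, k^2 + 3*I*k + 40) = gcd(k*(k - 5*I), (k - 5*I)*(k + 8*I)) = k - 5*I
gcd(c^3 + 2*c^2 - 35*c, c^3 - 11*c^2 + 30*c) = c^2 - 5*c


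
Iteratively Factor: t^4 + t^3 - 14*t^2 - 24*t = (t - 4)*(t^3 + 5*t^2 + 6*t) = (t - 4)*(t + 2)*(t^2 + 3*t) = (t - 4)*(t + 2)*(t + 3)*(t)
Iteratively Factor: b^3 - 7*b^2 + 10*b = (b - 2)*(b^2 - 5*b) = b*(b - 2)*(b - 5)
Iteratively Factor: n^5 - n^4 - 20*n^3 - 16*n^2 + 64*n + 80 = (n + 2)*(n^4 - 3*n^3 - 14*n^2 + 12*n + 40) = (n + 2)^2*(n^3 - 5*n^2 - 4*n + 20) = (n + 2)^3*(n^2 - 7*n + 10) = (n - 5)*(n + 2)^3*(n - 2)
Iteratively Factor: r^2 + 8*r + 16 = (r + 4)*(r + 4)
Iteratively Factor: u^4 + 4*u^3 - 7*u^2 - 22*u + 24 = (u - 2)*(u^3 + 6*u^2 + 5*u - 12) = (u - 2)*(u - 1)*(u^2 + 7*u + 12) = (u - 2)*(u - 1)*(u + 4)*(u + 3)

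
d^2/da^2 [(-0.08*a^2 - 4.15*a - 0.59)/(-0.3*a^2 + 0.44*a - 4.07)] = (0.76812*a^3 - 0.267479999999999*a^2 - 30.87018*a + 16.301692)/(0.027*a^6 - 0.1188*a^5 + 1.27314*a^4 - 3.308624*a^3 + 17.272266*a^2 - 21.865668*a + 67.419143)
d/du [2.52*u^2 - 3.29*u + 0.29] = 5.04*u - 3.29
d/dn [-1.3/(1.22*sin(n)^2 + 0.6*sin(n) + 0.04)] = (3.172*sin(n) + 0.78)*cos(n)/(1.22*sin(n)^2 + 0.6*sin(n) + 0.04)^2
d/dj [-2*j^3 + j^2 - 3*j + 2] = -6*j^2 + 2*j - 3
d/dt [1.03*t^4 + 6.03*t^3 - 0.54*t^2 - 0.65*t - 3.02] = 4.12*t^3 + 18.09*t^2 - 1.08*t - 0.65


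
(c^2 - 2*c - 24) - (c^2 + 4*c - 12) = -6*c - 12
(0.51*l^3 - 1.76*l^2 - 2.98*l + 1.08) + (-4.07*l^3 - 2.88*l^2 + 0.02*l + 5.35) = -3.56*l^3 - 4.64*l^2 - 2.96*l + 6.43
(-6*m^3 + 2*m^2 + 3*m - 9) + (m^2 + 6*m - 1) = -6*m^3 + 3*m^2 + 9*m - 10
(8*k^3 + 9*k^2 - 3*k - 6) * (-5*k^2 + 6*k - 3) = -40*k^5 + 3*k^4 + 45*k^3 - 15*k^2 - 27*k + 18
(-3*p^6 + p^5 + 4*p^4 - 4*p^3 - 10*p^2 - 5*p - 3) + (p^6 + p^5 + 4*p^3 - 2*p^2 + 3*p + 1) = -2*p^6 + 2*p^5 + 4*p^4 - 12*p^2 - 2*p - 2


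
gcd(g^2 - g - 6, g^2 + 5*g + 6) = g + 2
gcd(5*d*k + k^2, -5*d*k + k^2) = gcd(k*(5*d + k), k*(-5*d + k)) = k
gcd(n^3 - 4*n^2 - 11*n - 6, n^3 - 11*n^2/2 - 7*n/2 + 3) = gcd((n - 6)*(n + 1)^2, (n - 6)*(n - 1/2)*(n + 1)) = n^2 - 5*n - 6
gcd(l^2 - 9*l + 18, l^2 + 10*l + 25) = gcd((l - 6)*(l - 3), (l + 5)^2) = 1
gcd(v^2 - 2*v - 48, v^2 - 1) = 1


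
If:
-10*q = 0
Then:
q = 0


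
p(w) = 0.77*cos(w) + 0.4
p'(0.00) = 0.00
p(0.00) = 1.17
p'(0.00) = 0.00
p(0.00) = 1.17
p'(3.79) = 0.47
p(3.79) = -0.21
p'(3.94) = 0.55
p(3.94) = -0.14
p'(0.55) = -0.40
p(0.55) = 1.06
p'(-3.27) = -0.10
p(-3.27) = -0.36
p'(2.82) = -0.24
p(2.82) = -0.33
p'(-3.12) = 0.02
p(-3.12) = -0.37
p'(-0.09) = 0.07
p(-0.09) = 1.17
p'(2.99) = -0.12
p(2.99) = -0.36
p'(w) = -0.77*sin(w)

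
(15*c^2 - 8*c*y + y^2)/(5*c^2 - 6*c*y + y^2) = (-3*c + y)/(-c + y)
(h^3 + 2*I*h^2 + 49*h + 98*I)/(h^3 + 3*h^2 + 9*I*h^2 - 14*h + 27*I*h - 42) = (h - 7*I)/(h + 3)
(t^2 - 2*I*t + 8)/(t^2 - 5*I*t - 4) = (t + 2*I)/(t - I)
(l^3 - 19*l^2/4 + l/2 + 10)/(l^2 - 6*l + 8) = l + 5/4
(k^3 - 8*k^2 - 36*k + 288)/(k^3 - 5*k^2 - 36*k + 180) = (k - 8)/(k - 5)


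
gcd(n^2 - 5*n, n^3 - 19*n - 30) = n - 5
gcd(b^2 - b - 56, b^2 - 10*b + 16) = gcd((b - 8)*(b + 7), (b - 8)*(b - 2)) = b - 8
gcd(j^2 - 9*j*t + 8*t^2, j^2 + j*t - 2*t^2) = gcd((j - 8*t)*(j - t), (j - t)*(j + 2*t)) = -j + t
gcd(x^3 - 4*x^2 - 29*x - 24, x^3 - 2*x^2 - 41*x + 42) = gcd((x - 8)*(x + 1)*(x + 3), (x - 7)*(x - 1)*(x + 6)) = 1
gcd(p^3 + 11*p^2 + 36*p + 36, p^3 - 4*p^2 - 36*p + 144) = p + 6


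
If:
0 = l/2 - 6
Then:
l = 12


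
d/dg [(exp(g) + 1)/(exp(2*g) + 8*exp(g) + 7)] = -exp(g)/(exp(2*g) + 14*exp(g) + 49)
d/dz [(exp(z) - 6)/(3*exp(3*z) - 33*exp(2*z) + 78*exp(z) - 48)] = (-(exp(z) - 6)*(3*exp(2*z) - 22*exp(z) + 26) + exp(3*z) - 11*exp(2*z) + 26*exp(z) - 16)*exp(z)/(3*(exp(3*z) - 11*exp(2*z) + 26*exp(z) - 16)^2)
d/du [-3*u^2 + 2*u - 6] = 2 - 6*u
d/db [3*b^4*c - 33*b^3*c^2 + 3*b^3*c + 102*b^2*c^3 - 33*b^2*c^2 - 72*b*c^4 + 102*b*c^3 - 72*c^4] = 3*c*(4*b^3 - 33*b^2*c + 3*b^2 + 68*b*c^2 - 22*b*c - 24*c^3 + 34*c^2)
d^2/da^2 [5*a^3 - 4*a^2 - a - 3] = 30*a - 8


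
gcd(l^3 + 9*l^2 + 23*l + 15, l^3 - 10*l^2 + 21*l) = 1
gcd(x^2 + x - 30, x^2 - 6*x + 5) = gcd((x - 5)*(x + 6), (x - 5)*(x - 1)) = x - 5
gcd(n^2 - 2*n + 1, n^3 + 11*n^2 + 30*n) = 1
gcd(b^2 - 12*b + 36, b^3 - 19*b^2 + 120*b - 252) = b^2 - 12*b + 36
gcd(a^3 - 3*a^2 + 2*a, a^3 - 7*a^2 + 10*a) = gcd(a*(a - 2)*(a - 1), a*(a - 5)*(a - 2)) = a^2 - 2*a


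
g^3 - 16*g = g*(g - 4)*(g + 4)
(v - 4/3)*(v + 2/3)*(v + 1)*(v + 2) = v^4 + 7*v^3/3 - 8*v^2/9 - 4*v - 16/9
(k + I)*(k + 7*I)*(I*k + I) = I*k^3 - 8*k^2 + I*k^2 - 8*k - 7*I*k - 7*I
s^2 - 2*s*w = s*(s - 2*w)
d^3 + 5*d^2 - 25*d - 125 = (d - 5)*(d + 5)^2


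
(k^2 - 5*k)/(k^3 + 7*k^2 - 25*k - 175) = k/(k^2 + 12*k + 35)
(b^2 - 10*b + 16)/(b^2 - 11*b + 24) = (b - 2)/(b - 3)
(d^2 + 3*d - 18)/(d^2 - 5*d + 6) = (d + 6)/(d - 2)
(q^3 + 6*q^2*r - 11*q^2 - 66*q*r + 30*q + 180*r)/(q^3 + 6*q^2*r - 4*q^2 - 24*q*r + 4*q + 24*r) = (q^2 - 11*q + 30)/(q^2 - 4*q + 4)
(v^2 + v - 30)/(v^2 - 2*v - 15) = (v + 6)/(v + 3)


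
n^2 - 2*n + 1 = (n - 1)^2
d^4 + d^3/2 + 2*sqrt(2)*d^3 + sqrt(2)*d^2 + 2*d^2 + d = d*(d + 1/2)*(d + sqrt(2))^2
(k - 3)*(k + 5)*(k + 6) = k^3 + 8*k^2 - 3*k - 90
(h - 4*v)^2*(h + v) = h^3 - 7*h^2*v + 8*h*v^2 + 16*v^3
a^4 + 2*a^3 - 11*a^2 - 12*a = a*(a - 3)*(a + 1)*(a + 4)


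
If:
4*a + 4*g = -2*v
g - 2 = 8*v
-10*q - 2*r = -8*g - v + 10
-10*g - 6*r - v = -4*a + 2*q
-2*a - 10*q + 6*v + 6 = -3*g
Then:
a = -1733/892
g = 434/223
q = 1399/892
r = -2257/446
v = -3/446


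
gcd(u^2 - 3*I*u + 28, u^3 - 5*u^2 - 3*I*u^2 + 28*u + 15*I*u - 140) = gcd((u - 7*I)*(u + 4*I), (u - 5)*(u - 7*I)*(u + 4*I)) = u^2 - 3*I*u + 28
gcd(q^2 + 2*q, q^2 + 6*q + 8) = q + 2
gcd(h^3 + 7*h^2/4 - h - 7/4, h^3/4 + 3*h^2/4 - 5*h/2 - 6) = 1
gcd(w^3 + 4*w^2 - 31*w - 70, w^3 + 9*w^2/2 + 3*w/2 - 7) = w + 2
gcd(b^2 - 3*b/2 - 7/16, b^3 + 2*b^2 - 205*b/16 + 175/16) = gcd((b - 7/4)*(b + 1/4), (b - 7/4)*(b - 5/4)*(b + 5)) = b - 7/4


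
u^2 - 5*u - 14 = (u - 7)*(u + 2)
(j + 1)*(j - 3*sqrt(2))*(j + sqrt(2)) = j^3 - 2*sqrt(2)*j^2 + j^2 - 6*j - 2*sqrt(2)*j - 6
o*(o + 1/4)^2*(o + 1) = o^4 + 3*o^3/2 + 9*o^2/16 + o/16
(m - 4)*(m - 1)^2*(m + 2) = m^4 - 4*m^3 - 3*m^2 + 14*m - 8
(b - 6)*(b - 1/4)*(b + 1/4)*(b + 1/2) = b^4 - 11*b^3/2 - 49*b^2/16 + 11*b/32 + 3/16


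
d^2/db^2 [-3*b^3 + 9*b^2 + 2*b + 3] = 18 - 18*b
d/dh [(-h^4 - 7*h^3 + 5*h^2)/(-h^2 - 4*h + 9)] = h*(2*h^4 + 19*h^3 + 20*h^2 - 209*h + 90)/(h^4 + 8*h^3 - 2*h^2 - 72*h + 81)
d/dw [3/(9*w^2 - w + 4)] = 3*(1 - 18*w)/(9*w^2 - w + 4)^2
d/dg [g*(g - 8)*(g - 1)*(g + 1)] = 4*g^3 - 24*g^2 - 2*g + 8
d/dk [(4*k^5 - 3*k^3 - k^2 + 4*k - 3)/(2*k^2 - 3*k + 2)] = (24*k^6 - 48*k^5 + 34*k^4 + 18*k^3 - 23*k^2 + 8*k - 1)/(4*k^4 - 12*k^3 + 17*k^2 - 12*k + 4)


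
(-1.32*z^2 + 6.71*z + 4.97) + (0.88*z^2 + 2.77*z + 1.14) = -0.44*z^2 + 9.48*z + 6.11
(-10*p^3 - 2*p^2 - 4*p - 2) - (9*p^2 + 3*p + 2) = -10*p^3 - 11*p^2 - 7*p - 4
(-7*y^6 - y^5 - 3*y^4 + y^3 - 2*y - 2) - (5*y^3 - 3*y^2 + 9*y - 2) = -7*y^6 - y^5 - 3*y^4 - 4*y^3 + 3*y^2 - 11*y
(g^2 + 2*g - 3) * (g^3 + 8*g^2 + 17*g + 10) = g^5 + 10*g^4 + 30*g^3 + 20*g^2 - 31*g - 30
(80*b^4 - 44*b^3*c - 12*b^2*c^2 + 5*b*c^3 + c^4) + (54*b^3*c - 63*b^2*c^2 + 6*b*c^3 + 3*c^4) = 80*b^4 + 10*b^3*c - 75*b^2*c^2 + 11*b*c^3 + 4*c^4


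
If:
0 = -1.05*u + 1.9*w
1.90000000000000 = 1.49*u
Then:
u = 1.28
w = 0.70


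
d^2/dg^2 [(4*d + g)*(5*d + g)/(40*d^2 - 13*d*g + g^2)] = 4*d*(4430*d^3 - 930*d^2*g - 30*d*g^2 + 11*g^3)/(64000*d^6 - 62400*d^5*g + 25080*d^4*g^2 - 5317*d^3*g^3 + 627*d^2*g^4 - 39*d*g^5 + g^6)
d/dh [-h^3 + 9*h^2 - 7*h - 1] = -3*h^2 + 18*h - 7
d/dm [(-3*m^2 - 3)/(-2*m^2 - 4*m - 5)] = 6*(2*m^2 + 3*m - 2)/(4*m^4 + 16*m^3 + 36*m^2 + 40*m + 25)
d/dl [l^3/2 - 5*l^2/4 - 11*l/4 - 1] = 3*l^2/2 - 5*l/2 - 11/4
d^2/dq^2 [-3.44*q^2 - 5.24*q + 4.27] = -6.88000000000000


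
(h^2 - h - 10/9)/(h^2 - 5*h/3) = (h + 2/3)/h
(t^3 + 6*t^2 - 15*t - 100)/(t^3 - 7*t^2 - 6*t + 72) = (t^2 + 10*t + 25)/(t^2 - 3*t - 18)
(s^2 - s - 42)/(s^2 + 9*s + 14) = (s^2 - s - 42)/(s^2 + 9*s + 14)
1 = 1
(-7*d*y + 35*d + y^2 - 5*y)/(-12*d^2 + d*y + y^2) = (-7*d*y + 35*d + y^2 - 5*y)/(-12*d^2 + d*y + y^2)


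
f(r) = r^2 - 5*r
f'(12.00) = 19.00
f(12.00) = 84.00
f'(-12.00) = -29.00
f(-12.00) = 204.00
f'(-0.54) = -6.08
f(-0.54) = 2.99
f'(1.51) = -1.98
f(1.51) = -5.27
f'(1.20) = -2.60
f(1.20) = -4.56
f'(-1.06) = -7.12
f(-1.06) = 6.42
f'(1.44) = -2.12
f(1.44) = -5.13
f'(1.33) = -2.34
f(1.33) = -4.88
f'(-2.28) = -9.56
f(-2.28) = 16.60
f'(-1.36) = -7.72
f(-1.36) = 8.65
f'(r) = 2*r - 5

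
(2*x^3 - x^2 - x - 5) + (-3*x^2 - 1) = 2*x^3 - 4*x^2 - x - 6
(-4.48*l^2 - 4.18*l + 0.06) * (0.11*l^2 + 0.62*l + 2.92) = -0.4928*l^4 - 3.2374*l^3 - 15.6666*l^2 - 12.1684*l + 0.1752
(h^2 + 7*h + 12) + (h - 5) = h^2 + 8*h + 7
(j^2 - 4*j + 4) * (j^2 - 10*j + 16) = j^4 - 14*j^3 + 60*j^2 - 104*j + 64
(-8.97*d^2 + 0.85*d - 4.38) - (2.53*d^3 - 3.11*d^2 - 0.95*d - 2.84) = -2.53*d^3 - 5.86*d^2 + 1.8*d - 1.54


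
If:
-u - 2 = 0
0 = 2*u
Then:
No Solution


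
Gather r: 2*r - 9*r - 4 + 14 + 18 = 28 - 7*r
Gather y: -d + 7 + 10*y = -d + 10*y + 7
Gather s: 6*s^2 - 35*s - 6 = 6*s^2 - 35*s - 6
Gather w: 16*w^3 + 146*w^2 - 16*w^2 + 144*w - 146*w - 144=16*w^3 + 130*w^2 - 2*w - 144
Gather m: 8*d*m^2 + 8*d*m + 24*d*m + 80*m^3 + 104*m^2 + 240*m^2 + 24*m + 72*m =80*m^3 + m^2*(8*d + 344) + m*(32*d + 96)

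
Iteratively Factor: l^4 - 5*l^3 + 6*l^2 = (l)*(l^3 - 5*l^2 + 6*l) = l*(l - 3)*(l^2 - 2*l) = l^2*(l - 3)*(l - 2)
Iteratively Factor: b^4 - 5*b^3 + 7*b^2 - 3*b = (b - 3)*(b^3 - 2*b^2 + b) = b*(b - 3)*(b^2 - 2*b + 1) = b*(b - 3)*(b - 1)*(b - 1)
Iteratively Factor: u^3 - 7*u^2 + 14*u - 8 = (u - 4)*(u^2 - 3*u + 2) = (u - 4)*(u - 2)*(u - 1)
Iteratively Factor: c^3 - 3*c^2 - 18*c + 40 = (c - 2)*(c^2 - c - 20) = (c - 5)*(c - 2)*(c + 4)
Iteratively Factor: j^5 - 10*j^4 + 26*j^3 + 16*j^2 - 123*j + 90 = (j - 3)*(j^4 - 7*j^3 + 5*j^2 + 31*j - 30) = (j - 3)*(j - 1)*(j^3 - 6*j^2 - j + 30) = (j - 3)*(j - 1)*(j + 2)*(j^2 - 8*j + 15) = (j - 5)*(j - 3)*(j - 1)*(j + 2)*(j - 3)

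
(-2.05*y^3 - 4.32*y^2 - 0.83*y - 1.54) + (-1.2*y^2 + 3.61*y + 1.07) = -2.05*y^3 - 5.52*y^2 + 2.78*y - 0.47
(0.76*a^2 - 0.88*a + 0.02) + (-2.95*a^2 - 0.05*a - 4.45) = -2.19*a^2 - 0.93*a - 4.43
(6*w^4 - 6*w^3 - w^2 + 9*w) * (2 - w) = -6*w^5 + 18*w^4 - 11*w^3 - 11*w^2 + 18*w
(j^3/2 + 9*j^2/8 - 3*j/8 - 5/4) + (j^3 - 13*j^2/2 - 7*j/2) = 3*j^3/2 - 43*j^2/8 - 31*j/8 - 5/4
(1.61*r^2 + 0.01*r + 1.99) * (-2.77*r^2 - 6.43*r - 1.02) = -4.4597*r^4 - 10.38*r^3 - 7.2188*r^2 - 12.8059*r - 2.0298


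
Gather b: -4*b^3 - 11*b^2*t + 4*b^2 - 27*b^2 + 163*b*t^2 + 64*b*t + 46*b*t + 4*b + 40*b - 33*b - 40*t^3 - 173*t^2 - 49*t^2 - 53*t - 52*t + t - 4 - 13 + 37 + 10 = -4*b^3 + b^2*(-11*t - 23) + b*(163*t^2 + 110*t + 11) - 40*t^3 - 222*t^2 - 104*t + 30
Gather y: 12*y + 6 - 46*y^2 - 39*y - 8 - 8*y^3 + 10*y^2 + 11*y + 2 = -8*y^3 - 36*y^2 - 16*y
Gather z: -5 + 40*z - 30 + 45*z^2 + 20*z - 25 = 45*z^2 + 60*z - 60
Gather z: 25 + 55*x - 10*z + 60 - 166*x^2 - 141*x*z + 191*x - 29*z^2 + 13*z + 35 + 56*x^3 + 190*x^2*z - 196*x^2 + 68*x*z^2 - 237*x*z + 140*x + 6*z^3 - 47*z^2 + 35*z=56*x^3 - 362*x^2 + 386*x + 6*z^3 + z^2*(68*x - 76) + z*(190*x^2 - 378*x + 38) + 120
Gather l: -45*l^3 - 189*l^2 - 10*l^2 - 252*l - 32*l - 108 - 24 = -45*l^3 - 199*l^2 - 284*l - 132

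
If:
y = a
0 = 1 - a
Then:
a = 1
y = 1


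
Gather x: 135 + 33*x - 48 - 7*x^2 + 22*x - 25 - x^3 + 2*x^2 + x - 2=-x^3 - 5*x^2 + 56*x + 60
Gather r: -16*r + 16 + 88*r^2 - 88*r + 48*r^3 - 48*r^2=48*r^3 + 40*r^2 - 104*r + 16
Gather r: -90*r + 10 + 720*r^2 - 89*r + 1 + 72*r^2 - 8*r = 792*r^2 - 187*r + 11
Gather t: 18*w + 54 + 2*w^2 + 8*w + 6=2*w^2 + 26*w + 60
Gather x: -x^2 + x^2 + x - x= 0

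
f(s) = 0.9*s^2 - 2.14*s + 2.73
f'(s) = 1.8*s - 2.14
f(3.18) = 5.03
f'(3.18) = 3.58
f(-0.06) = 2.86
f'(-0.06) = -2.25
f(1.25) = 1.46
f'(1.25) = 0.11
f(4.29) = 10.11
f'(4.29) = 5.58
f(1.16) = 1.46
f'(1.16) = -0.05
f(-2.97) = 17.02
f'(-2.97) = -7.49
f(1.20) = 1.46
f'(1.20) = 0.02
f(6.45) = 26.37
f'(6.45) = 9.47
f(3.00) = 4.41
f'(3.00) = 3.26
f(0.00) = 2.73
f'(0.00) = -2.14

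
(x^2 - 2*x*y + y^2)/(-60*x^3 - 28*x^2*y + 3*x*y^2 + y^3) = (-x^2 + 2*x*y - y^2)/(60*x^3 + 28*x^2*y - 3*x*y^2 - y^3)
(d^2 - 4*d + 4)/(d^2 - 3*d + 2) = (d - 2)/(d - 1)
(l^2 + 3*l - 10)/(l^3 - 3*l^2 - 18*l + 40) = (l + 5)/(l^2 - l - 20)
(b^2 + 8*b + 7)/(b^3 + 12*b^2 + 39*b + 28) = 1/(b + 4)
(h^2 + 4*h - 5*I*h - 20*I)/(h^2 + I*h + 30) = (h + 4)/(h + 6*I)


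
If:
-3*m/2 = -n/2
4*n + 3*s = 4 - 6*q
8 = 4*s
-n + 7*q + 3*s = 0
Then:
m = 11/51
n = 11/17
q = -13/17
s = 2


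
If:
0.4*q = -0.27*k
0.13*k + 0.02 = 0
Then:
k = -0.15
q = 0.10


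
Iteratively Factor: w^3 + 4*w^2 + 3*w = (w)*(w^2 + 4*w + 3) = w*(w + 3)*(w + 1)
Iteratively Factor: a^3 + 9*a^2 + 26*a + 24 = (a + 3)*(a^2 + 6*a + 8) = (a + 3)*(a + 4)*(a + 2)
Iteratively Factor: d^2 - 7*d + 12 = (d - 3)*(d - 4)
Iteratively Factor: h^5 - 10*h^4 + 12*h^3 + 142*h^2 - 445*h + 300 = (h - 5)*(h^4 - 5*h^3 - 13*h^2 + 77*h - 60) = (h - 5)*(h - 1)*(h^3 - 4*h^2 - 17*h + 60) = (h - 5)*(h - 3)*(h - 1)*(h^2 - h - 20) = (h - 5)^2*(h - 3)*(h - 1)*(h + 4)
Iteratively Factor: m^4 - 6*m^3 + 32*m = (m - 4)*(m^3 - 2*m^2 - 8*m) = m*(m - 4)*(m^2 - 2*m - 8) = m*(m - 4)*(m + 2)*(m - 4)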